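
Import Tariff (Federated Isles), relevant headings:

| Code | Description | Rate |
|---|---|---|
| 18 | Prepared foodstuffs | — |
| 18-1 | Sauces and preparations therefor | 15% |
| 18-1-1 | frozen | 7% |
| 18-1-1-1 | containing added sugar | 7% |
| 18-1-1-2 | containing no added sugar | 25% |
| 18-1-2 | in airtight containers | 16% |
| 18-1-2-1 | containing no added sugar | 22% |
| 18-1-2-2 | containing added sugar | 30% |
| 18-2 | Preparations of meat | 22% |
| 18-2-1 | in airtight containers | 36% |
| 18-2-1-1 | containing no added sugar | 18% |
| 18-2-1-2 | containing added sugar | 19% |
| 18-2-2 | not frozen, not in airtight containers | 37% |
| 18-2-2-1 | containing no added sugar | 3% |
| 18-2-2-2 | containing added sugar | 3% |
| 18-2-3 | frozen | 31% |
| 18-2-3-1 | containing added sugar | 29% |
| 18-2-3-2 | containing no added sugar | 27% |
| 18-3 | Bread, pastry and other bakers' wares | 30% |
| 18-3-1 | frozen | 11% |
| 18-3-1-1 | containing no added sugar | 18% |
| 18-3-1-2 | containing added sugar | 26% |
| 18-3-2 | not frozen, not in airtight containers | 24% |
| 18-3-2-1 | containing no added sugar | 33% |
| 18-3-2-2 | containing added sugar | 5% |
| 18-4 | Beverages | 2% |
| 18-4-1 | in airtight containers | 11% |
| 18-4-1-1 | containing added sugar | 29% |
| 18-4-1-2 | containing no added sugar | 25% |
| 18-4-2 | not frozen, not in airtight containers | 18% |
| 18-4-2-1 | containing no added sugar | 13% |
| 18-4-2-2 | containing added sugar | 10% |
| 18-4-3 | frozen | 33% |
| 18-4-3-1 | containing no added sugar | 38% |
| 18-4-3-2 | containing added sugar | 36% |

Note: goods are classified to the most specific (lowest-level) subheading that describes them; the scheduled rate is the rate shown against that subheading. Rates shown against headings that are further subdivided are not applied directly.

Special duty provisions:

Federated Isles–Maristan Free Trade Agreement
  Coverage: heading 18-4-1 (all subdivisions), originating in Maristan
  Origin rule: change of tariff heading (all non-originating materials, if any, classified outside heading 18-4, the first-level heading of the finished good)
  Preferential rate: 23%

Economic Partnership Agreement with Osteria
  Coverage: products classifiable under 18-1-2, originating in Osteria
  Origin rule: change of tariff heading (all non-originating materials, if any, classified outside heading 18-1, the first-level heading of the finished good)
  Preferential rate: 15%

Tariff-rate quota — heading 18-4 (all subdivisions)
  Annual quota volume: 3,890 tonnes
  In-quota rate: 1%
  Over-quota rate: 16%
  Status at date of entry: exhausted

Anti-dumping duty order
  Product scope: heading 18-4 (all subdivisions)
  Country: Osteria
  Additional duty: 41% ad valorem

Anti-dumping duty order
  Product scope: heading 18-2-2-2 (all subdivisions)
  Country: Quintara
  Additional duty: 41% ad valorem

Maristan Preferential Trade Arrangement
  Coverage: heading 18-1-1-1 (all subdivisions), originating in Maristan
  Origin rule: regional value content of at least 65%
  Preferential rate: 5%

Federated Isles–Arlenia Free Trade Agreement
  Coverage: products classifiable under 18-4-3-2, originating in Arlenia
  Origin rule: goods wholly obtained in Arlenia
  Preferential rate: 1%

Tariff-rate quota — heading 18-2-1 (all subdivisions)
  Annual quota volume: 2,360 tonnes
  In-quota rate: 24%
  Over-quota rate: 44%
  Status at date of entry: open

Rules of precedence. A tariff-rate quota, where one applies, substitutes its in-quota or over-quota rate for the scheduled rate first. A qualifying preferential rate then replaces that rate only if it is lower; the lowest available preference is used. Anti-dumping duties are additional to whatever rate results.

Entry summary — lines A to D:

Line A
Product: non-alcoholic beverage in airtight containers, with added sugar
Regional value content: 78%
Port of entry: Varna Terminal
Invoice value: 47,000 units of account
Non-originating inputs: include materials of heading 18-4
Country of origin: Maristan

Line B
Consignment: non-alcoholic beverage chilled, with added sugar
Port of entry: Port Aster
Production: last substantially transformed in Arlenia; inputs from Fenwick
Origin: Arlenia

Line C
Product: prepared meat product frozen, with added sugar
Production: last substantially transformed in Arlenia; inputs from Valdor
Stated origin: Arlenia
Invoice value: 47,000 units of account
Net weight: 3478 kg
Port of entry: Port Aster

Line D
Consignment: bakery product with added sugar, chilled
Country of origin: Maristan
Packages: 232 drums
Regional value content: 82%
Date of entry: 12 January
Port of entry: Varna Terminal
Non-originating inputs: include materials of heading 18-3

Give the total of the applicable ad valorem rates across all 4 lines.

Line A: non-alcoholic beverage → 18-4; in airtight containers → 18-4-1; with added sugar → 18-4-1-1. Scheduled 29%. quota on 18-4 exhausted → over-quota 16%; Maristan agreement on 18-4-1: CTH not met; Maristan agreement on 18-1-1-1: 18-4-1-1 not covered. → 16%.
Line B: non-alcoholic beverage → 18-4; chilled → 18-4-2; with added sugar → 18-4-2-2. Scheduled 10%. quota on 18-4 exhausted → over-quota 16%; Arlenia agreement on 18-4-3-2: 18-4-2-2 not covered. → 16%.
Line C: prepared meat product → 18-2; frozen → 18-2-3; with added sugar → 18-2-3-1. Scheduled 29%. Arlenia agreement on 18-4-3-2: 18-2-3-1 not covered. → 29%.
Line D: bakery product → 18-3; chilled → 18-3-2; with added sugar → 18-3-2-2. Scheduled 5%. Maristan agreement on 18-4-1: 18-3-2-2 not covered; Maristan agreement on 18-1-1-1: 18-3-2-2 not covered. → 5%.
Sum: 16% + 16% + 29% + 5% = 66%.

66%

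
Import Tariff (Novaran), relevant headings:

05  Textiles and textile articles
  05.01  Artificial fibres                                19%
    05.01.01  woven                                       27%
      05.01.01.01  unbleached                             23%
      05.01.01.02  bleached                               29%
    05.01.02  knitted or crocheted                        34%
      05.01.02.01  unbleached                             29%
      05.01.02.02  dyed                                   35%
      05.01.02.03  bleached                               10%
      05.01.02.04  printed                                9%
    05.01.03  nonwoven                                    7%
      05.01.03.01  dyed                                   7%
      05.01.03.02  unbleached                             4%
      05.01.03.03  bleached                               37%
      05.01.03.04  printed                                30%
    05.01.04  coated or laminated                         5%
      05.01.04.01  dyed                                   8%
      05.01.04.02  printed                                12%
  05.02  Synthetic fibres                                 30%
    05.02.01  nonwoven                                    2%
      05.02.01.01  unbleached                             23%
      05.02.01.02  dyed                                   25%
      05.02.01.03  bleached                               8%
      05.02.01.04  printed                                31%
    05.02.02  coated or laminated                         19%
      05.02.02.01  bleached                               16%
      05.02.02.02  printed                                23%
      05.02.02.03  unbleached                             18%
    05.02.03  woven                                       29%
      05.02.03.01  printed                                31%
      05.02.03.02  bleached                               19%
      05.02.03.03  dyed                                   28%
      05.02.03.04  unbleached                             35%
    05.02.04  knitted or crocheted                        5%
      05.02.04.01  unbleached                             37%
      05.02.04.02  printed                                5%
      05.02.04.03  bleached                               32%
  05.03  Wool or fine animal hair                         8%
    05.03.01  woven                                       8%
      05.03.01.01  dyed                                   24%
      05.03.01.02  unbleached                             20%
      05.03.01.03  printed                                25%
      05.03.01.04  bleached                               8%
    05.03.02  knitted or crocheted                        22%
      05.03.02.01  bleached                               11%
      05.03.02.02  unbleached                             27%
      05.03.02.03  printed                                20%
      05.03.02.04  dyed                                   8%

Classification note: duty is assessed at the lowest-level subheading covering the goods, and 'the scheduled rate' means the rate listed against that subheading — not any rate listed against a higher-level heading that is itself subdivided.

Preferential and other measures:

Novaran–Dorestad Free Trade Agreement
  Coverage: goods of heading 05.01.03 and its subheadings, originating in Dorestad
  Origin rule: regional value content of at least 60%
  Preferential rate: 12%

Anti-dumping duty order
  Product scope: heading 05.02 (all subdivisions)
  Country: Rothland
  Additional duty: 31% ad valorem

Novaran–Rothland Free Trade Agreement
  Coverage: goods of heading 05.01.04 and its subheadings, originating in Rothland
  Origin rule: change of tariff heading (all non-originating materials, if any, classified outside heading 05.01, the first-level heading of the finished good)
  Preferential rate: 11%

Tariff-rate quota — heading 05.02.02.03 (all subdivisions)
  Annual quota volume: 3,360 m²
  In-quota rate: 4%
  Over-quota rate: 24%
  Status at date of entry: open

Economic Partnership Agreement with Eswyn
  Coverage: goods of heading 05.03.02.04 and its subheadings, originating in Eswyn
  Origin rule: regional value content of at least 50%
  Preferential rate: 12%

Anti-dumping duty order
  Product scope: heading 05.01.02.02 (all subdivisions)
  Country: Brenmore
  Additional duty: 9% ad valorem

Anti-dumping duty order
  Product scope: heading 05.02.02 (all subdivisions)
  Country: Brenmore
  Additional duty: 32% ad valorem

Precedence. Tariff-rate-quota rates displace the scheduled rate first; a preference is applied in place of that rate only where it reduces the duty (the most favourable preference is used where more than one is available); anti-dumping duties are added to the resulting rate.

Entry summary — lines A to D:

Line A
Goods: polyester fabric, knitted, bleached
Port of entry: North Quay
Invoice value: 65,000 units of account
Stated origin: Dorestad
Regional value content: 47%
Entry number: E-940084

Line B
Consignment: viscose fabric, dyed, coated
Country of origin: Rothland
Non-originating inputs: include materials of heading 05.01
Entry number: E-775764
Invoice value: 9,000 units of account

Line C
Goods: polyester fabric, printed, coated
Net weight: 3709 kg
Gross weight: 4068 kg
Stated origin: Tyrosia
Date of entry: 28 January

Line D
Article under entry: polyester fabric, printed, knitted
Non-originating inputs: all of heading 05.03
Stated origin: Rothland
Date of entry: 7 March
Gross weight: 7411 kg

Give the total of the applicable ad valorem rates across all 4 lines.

99%

Line A: polyester → 05.02; knitted → 05.02.04; bleached → 05.02.04.03. Scheduled 32%. Dorestad agreement on 05.01.03: 05.02.04.03 not covered. → 32%.
Line B: viscose → 05.01; coated → 05.01.04; dyed → 05.01.04.01. Scheduled 8%. Rothland agreement on 05.01.04: CTH not met. → 8%.
Line C: polyester → 05.02; coated → 05.02.02; printed → 05.02.02.02. Scheduled 23%. No special measure applies. → 23%.
Line D: polyester → 05.02; knitted → 05.02.04; printed → 05.02.04.02. Scheduled 5%. Rothland agreement on 05.01.04: 05.02.04.02 not covered; anti-dumping (Rothland, 05.02): +31%; total 5% + 31% = 36%. → 36%.
Sum: 32% + 8% + 23% + 36% = 99%.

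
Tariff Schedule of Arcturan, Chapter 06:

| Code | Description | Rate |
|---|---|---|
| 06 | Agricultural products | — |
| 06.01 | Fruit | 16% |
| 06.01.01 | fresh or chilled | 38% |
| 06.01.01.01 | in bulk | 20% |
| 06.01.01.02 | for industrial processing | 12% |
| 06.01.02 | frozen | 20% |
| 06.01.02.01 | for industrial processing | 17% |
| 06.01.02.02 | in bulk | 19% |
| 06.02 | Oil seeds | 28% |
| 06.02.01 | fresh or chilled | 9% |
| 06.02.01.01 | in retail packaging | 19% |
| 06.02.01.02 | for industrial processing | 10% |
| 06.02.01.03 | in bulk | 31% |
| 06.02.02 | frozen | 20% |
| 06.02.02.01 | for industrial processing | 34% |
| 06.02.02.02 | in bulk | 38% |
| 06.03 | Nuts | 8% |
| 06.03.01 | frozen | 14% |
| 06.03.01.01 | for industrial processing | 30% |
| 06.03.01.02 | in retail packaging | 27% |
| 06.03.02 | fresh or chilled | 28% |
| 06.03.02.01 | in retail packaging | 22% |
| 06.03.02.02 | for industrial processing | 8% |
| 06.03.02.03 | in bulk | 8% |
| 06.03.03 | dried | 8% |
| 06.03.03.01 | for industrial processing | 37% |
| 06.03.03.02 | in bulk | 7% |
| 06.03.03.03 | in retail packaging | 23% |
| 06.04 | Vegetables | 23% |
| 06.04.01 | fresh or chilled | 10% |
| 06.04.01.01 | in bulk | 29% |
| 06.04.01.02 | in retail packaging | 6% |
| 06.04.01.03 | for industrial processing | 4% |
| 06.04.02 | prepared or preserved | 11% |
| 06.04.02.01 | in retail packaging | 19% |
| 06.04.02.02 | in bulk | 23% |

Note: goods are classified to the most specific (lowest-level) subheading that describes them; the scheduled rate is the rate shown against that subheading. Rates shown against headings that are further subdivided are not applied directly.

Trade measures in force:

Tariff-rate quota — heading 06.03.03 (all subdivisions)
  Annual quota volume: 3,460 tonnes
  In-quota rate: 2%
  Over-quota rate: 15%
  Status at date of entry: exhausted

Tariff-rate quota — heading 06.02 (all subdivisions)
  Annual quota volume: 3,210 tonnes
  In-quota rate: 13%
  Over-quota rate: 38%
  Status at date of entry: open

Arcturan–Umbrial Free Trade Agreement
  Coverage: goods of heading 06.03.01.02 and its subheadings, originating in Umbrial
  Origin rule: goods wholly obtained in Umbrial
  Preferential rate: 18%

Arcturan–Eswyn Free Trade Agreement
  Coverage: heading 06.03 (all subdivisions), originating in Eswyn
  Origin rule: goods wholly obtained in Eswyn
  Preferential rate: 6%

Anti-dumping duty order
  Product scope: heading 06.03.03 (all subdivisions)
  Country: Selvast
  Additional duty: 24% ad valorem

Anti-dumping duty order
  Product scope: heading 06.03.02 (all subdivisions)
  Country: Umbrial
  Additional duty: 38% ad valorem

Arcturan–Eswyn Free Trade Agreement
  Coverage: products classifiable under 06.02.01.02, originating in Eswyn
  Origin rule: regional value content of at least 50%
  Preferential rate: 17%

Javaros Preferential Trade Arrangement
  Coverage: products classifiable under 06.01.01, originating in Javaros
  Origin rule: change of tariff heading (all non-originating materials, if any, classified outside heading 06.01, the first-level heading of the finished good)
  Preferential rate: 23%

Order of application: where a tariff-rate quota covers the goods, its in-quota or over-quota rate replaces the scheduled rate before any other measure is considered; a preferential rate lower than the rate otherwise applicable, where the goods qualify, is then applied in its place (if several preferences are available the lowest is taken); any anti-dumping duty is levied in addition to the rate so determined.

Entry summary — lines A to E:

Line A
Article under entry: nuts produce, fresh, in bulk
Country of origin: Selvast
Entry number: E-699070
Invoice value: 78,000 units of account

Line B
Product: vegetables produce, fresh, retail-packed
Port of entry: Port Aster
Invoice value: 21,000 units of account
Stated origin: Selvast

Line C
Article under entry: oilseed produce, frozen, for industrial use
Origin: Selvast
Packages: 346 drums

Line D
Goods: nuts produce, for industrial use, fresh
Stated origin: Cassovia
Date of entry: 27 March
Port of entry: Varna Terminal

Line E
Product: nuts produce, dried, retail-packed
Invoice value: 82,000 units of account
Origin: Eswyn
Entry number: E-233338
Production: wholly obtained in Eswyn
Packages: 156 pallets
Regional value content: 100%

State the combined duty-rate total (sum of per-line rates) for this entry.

41%

Line A: nuts → 06.03; fresh → 06.03.02; in bulk → 06.03.02.03. Scheduled 8%. No special measure applies. → 8%.
Line B: vegetables → 06.04; fresh → 06.04.01; retail-packed → 06.04.01.02. Scheduled 6%. No special measure applies. → 6%.
Line C: oilseed → 06.02; frozen → 06.02.02; for industrial use → 06.02.02.01. Scheduled 34%. quota on 06.02 open → in-quota 13%. → 13%.
Line D: nuts → 06.03; fresh → 06.03.02; for industrial use → 06.03.02.02. Scheduled 8%. No special measure applies. → 8%.
Line E: nuts → 06.03; dried → 06.03.03; retail-packed → 06.03.03.03. Scheduled 23%. quota on 06.03.03 exhausted → over-quota 15%; Eswyn agreement on 06.03: wholly obtained → 6% available; Eswyn agreement on 06.02.01.02: 06.03.03.03 not covered; preferential 6%. → 6%.
Sum: 8% + 6% + 13% + 8% + 6% = 41%.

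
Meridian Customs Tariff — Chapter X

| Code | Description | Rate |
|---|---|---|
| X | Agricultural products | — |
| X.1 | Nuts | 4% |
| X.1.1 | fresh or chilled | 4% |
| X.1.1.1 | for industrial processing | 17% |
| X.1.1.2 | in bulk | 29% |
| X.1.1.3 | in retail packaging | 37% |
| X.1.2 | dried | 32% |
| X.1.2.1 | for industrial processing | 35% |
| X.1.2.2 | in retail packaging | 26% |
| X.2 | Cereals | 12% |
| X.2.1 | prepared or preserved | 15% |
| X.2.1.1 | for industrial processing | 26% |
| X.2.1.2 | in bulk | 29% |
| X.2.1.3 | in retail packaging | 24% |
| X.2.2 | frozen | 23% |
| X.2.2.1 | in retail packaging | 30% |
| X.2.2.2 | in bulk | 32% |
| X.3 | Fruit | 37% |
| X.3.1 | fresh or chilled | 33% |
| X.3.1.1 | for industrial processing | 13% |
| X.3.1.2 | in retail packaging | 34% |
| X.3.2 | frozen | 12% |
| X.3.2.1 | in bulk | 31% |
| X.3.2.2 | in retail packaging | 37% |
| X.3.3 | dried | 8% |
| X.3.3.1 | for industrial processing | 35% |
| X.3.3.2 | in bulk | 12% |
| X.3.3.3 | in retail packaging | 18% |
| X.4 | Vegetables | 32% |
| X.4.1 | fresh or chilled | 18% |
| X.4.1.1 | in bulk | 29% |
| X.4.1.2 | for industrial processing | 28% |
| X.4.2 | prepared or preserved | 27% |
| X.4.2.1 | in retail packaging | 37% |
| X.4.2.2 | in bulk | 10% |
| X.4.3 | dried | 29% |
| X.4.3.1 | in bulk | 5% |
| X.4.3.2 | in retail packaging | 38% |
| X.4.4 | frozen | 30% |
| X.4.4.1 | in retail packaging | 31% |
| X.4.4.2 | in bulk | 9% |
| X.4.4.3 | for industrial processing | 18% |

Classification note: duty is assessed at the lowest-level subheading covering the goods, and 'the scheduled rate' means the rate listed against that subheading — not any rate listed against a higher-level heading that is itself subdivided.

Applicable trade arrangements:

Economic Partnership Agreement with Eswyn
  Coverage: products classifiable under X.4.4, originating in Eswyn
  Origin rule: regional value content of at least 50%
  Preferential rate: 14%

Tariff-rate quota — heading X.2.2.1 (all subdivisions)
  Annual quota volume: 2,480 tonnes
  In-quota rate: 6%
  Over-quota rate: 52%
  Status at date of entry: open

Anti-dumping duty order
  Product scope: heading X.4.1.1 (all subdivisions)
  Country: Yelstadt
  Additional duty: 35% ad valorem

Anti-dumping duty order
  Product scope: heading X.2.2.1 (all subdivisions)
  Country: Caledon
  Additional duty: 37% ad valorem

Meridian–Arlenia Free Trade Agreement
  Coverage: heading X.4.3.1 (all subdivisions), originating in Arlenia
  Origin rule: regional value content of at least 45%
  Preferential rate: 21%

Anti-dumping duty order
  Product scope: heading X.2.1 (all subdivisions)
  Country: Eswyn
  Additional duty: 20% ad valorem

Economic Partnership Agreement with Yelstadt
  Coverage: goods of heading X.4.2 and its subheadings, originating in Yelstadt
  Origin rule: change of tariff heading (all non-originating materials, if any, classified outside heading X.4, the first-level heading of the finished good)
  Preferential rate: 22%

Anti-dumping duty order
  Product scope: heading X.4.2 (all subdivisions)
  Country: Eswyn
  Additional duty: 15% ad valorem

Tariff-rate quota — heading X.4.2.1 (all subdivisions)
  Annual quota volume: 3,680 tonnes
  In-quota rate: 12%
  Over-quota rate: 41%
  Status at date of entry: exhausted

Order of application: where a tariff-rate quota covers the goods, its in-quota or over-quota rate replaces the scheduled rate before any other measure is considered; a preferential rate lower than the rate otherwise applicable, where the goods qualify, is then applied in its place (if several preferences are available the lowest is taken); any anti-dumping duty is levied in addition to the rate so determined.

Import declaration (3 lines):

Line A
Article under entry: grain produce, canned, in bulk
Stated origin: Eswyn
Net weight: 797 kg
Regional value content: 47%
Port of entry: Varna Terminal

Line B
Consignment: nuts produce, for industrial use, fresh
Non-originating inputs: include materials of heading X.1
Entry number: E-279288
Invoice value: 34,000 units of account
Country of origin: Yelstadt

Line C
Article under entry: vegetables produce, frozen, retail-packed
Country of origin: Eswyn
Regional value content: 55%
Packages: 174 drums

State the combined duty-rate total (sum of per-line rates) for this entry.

80%

Line A: grain → X.2; canned → X.2.1; in bulk → X.2.1.2. Scheduled 29%. Eswyn agreement on X.4.4: X.2.1.2 not covered; anti-dumping (Eswyn, X.2.1): +20%; total 29% + 20% = 49%. → 49%.
Line B: nuts → X.1; fresh → X.1.1; for industrial use → X.1.1.1. Scheduled 17%. Yelstadt agreement on X.4.2: X.1.1.1 not covered. → 17%.
Line C: vegetables → X.4; frozen → X.4.4; retail-packed → X.4.4.1. Scheduled 31%. Eswyn agreement on X.4.4: RVC ≥ 50% → 14% available; preferential 14%. → 14%.
Sum: 49% + 17% + 14% = 80%.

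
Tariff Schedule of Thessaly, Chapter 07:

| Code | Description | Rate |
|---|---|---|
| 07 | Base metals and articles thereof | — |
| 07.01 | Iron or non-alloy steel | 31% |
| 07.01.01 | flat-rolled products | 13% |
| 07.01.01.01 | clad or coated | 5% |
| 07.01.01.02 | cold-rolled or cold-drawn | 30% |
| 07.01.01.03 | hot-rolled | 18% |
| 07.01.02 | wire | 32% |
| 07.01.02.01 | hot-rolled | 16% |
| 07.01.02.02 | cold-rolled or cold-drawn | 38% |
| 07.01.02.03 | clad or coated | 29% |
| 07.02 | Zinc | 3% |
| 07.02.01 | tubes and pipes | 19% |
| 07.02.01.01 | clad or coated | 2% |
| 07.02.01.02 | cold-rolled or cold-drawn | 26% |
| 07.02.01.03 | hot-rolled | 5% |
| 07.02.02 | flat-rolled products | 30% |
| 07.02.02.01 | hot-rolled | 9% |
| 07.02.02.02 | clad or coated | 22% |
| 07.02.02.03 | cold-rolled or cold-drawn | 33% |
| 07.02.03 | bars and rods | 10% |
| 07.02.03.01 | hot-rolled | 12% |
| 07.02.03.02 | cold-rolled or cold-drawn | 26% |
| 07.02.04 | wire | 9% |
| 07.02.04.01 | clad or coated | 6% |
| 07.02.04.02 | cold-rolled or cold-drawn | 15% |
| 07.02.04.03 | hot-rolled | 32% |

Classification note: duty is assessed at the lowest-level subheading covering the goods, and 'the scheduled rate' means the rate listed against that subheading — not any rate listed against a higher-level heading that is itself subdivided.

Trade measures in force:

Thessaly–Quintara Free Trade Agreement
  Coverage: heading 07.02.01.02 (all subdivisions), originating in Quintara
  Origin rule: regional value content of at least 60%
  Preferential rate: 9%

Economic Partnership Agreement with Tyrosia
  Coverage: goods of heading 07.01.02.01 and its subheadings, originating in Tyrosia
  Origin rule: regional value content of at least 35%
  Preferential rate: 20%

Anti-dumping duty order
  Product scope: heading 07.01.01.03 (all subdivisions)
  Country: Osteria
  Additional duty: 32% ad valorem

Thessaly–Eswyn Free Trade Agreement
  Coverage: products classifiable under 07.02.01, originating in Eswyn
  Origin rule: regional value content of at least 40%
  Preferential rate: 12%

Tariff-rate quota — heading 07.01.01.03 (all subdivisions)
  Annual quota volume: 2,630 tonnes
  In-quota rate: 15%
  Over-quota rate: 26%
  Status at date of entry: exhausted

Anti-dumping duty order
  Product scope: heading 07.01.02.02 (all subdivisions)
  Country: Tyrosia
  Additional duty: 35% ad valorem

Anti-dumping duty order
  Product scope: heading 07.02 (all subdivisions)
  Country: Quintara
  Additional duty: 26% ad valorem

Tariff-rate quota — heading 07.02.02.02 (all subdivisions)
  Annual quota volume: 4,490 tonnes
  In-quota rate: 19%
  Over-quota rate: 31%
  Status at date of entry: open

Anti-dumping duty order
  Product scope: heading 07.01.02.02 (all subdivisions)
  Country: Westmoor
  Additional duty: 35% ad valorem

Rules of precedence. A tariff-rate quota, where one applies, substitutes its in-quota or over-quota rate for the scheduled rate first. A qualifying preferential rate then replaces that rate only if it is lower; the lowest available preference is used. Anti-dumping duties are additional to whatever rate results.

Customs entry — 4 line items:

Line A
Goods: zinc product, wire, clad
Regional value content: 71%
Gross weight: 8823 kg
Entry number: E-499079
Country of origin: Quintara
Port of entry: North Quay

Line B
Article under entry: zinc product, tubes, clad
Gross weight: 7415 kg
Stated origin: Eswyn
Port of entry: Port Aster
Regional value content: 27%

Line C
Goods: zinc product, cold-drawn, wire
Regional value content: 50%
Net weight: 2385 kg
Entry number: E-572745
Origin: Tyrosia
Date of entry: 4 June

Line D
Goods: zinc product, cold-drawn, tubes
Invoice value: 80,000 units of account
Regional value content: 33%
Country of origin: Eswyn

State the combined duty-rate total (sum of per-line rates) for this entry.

75%

Line A: zinc → 07.02; wire → 07.02.04; clad → 07.02.04.01. Scheduled 6%. Quintara agreement on 07.02.01.02: 07.02.04.01 not covered; anti-dumping (Quintara, 07.02): +26%; total 6% + 26% = 32%. → 32%.
Line B: zinc → 07.02; tubes → 07.02.01; clad → 07.02.01.01. Scheduled 2%. Eswyn agreement on 07.02.01: RVC < 40%. → 2%.
Line C: zinc → 07.02; wire → 07.02.04; cold-drawn → 07.02.04.02. Scheduled 15%. Tyrosia agreement on 07.01.02.01: 07.02.04.02 not covered. → 15%.
Line D: zinc → 07.02; tubes → 07.02.01; cold-drawn → 07.02.01.02. Scheduled 26%. Eswyn agreement on 07.02.01: RVC < 40%. → 26%.
Sum: 32% + 2% + 15% + 26% = 75%.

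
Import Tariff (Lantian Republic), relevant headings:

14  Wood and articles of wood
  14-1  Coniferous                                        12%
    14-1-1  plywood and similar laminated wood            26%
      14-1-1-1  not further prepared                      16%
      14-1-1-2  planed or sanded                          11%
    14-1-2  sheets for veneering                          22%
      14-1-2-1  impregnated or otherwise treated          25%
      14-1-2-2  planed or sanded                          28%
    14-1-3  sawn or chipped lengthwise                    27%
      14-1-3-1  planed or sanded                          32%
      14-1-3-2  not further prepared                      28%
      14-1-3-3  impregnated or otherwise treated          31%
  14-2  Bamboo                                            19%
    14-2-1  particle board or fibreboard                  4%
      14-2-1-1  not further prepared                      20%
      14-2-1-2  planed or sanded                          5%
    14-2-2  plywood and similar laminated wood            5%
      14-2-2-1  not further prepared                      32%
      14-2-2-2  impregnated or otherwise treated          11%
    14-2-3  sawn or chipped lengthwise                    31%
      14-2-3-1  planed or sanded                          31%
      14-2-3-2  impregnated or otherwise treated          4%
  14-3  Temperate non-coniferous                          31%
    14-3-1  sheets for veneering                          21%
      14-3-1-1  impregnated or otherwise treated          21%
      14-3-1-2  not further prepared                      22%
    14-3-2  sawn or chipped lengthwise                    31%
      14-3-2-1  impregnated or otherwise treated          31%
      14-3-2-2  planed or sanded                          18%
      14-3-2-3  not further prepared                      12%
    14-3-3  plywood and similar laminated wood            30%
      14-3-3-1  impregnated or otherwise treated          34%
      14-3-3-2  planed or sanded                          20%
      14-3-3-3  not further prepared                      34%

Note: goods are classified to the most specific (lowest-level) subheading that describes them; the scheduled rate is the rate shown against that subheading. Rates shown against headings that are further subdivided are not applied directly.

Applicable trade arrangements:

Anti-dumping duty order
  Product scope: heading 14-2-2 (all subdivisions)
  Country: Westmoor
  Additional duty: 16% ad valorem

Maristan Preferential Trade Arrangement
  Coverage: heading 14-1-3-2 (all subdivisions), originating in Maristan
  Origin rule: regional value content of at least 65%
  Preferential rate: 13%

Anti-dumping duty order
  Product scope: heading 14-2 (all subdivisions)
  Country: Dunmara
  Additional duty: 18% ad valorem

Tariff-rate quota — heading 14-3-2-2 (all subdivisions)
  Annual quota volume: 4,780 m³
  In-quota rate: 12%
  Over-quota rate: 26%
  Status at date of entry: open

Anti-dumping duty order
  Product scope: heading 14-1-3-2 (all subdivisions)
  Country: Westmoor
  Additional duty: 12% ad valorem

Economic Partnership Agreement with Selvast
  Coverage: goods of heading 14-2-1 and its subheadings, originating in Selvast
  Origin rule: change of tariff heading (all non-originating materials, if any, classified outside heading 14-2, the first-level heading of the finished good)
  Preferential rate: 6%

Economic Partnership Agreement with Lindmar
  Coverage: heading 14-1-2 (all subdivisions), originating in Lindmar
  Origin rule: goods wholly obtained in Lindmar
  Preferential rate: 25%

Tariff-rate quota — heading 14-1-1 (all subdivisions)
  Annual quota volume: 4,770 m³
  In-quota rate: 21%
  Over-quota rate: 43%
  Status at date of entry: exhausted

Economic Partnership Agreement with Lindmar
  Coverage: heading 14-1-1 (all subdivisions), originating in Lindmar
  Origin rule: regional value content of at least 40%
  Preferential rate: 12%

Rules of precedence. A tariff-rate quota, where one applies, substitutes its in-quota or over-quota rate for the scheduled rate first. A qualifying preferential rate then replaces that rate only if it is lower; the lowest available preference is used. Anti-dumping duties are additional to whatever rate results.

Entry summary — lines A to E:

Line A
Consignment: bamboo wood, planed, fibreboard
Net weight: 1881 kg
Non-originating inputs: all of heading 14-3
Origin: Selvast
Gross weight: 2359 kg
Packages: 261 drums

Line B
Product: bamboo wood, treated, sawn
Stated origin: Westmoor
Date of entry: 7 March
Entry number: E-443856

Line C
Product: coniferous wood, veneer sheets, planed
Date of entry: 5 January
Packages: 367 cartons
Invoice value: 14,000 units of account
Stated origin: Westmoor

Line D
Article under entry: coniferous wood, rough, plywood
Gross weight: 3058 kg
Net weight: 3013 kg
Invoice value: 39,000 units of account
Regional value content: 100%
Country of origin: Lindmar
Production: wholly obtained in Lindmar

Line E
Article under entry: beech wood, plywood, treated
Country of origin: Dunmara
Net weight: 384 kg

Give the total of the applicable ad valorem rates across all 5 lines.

Line A: bamboo → 14-2; fibreboard → 14-2-1; planed → 14-2-1-2. Scheduled 5%. Selvast agreement on 14-2-1: CTH met → 6% available; preference 6% not lower than 5% → no reduction. → 5%.
Line B: bamboo → 14-2; sawn → 14-2-3; treated → 14-2-3-2. Scheduled 4%. No special measure applies. → 4%.
Line C: coniferous → 14-1; veneer sheets → 14-1-2; planed → 14-1-2-2. Scheduled 28%. No special measure applies. → 28%.
Line D: coniferous → 14-1; plywood → 14-1-1; rough → 14-1-1-1. Scheduled 16%. quota on 14-1-1 exhausted → over-quota 43%; Lindmar agreement on 14-1-2: 14-1-1-1 not covered; Lindmar agreement on 14-1-1: RVC ≥ 40% → 12% available; preferential 12%. → 12%.
Line E: beech → 14-3; plywood → 14-3-3; treated → 14-3-3-1. Scheduled 34%. No special measure applies. → 34%.
Sum: 5% + 4% + 28% + 12% + 34% = 83%.

83%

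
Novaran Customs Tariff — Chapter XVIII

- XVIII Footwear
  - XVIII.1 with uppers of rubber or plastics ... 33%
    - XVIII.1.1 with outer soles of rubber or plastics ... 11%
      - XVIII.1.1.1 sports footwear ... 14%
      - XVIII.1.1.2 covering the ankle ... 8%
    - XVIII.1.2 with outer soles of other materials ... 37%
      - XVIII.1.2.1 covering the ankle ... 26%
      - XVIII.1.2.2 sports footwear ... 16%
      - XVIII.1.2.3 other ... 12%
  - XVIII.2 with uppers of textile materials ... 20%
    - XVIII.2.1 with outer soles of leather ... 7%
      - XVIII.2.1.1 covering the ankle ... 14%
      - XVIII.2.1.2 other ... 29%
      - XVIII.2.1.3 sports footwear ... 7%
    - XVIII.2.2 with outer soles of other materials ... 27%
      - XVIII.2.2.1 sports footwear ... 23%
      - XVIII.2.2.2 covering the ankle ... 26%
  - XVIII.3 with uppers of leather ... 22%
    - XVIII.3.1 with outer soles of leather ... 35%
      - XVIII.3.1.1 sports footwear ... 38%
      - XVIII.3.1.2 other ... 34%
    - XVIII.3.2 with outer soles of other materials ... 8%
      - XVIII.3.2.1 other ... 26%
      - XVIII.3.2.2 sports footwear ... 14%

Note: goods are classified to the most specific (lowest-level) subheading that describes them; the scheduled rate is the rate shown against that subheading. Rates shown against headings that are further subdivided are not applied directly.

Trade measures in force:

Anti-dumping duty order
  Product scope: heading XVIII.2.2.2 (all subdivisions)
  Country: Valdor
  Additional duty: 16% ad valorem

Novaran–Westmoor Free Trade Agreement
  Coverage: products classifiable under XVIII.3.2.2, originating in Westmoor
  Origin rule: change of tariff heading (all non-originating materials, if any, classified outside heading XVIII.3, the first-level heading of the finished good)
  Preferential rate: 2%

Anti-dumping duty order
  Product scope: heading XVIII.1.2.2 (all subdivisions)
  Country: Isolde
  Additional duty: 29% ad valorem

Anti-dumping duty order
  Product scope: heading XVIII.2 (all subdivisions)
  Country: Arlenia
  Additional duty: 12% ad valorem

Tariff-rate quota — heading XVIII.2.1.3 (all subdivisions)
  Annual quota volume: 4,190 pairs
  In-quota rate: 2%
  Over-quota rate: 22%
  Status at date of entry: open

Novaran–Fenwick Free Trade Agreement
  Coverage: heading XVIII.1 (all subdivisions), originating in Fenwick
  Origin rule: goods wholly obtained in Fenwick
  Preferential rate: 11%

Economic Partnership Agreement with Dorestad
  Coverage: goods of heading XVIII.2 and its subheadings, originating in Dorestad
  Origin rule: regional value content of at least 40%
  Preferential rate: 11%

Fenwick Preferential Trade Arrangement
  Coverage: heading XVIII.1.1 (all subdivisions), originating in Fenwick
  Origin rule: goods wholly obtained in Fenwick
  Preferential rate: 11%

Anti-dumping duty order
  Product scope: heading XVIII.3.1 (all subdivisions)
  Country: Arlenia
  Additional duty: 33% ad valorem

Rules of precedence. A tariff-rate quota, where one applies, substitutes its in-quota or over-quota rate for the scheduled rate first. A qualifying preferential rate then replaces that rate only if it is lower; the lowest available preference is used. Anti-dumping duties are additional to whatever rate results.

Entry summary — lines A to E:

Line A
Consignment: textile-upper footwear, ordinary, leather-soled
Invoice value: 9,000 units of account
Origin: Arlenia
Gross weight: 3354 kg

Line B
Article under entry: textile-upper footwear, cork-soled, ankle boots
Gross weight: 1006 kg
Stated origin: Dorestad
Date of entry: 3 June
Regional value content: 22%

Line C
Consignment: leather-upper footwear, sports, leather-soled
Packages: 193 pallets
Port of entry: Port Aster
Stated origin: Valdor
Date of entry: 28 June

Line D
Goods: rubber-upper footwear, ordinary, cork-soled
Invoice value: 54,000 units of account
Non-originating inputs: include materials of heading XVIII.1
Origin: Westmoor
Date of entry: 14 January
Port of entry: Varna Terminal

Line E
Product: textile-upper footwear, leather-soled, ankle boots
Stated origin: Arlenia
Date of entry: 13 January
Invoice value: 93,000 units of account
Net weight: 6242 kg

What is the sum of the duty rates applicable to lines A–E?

Line A: textile-upper → XVIII.2; leather-soled → XVIII.2.1; ordinary → XVIII.2.1.2. Scheduled 29%. anti-dumping (Arlenia, XVIII.2): +12%; total 29% + 12% = 41%. → 41%.
Line B: textile-upper → XVIII.2; cork-soled → XVIII.2.2; ankle boots → XVIII.2.2.2. Scheduled 26%. Dorestad agreement on XVIII.2: RVC < 40%. → 26%.
Line C: leather-upper → XVIII.3; leather-soled → XVIII.3.1; sports → XVIII.3.1.1. Scheduled 38%. No special measure applies. → 38%.
Line D: rubber-upper → XVIII.1; cork-soled → XVIII.1.2; ordinary → XVIII.1.2.3. Scheduled 12%. Westmoor agreement on XVIII.3.2.2: XVIII.1.2.3 not covered. → 12%.
Line E: textile-upper → XVIII.2; leather-soled → XVIII.2.1; ankle boots → XVIII.2.1.1. Scheduled 14%. anti-dumping (Arlenia, XVIII.2): +12%; total 14% + 12% = 26%. → 26%.
Sum: 41% + 26% + 38% + 12% + 26% = 143%.

143%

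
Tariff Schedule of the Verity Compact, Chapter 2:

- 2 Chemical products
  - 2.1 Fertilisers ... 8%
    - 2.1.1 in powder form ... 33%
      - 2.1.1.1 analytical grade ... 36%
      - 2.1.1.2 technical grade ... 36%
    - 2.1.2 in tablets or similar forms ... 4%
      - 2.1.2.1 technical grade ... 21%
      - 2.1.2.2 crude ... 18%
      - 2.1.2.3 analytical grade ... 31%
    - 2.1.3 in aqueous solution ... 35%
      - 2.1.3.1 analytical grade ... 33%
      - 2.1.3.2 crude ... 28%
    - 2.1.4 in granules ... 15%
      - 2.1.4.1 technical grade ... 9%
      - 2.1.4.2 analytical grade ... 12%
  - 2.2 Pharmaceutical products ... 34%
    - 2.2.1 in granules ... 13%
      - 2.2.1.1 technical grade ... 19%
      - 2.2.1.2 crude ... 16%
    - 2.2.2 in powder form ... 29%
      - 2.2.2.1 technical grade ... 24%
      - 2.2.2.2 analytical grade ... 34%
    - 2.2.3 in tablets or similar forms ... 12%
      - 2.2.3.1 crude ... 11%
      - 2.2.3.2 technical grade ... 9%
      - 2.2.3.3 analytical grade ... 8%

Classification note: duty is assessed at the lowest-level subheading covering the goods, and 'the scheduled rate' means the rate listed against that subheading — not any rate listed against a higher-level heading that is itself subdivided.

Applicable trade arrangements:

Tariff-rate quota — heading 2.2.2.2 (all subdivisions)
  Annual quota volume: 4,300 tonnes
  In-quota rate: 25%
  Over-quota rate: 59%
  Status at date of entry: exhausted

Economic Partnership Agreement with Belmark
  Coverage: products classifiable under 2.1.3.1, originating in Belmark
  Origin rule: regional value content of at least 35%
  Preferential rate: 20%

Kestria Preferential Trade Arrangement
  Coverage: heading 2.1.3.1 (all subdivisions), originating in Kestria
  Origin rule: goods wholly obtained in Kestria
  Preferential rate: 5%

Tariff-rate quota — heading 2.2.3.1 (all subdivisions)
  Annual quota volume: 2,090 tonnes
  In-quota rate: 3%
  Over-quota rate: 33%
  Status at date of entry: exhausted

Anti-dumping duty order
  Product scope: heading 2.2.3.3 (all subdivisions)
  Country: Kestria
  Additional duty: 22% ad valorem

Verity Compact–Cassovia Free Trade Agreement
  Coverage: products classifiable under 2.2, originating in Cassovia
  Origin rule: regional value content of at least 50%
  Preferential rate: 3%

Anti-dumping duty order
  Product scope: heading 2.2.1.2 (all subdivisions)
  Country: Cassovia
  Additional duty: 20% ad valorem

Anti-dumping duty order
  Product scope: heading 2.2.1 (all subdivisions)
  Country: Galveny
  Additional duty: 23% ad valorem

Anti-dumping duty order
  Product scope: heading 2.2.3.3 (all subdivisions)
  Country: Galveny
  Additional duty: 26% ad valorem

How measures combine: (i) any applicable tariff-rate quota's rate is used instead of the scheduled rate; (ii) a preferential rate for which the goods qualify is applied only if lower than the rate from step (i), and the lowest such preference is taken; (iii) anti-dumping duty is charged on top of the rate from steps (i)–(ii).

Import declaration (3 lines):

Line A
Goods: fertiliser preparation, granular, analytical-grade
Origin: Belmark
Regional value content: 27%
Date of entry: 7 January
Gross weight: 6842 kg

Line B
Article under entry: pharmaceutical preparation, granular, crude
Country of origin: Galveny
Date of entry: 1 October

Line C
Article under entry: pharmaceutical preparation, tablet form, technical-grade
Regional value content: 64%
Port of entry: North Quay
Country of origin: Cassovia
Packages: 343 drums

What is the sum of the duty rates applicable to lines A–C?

Line A: fertiliser → 2.1; granular → 2.1.4; analytical-grade → 2.1.4.2. Scheduled 12%. Belmark agreement on 2.1.3.1: 2.1.4.2 not covered. → 12%.
Line B: pharmaceutical → 2.2; granular → 2.2.1; crude → 2.2.1.2. Scheduled 16%. anti-dumping (Galveny, 2.2.1): +23%; total 16% + 23% = 39%. → 39%.
Line C: pharmaceutical → 2.2; tablet form → 2.2.3; technical-grade → 2.2.3.2. Scheduled 9%. Cassovia agreement on 2.2: RVC ≥ 50% → 3% available; preferential 3%. → 3%.
Sum: 12% + 39% + 3% = 54%.

54%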